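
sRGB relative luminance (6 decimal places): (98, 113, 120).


Linearize each channel (sRGB transfer function): c = v/255; c_lin = c/12.92 if c ≤ 0.04045, else ((c+0.055)/1.055)^2.4
  R: 98/255 ≈ 0.384314 > 0.04045 → ((0.384314+0.055)/1.055)^2.4 ≈ 0.122139
  G: 113/255 ≈ 0.443137 > 0.04045 → ((0.443137+0.055)/1.055)^2.4 ≈ 0.165132
  B: 120/255 ≈ 0.470588 > 0.04045 → ((0.470588+0.055)/1.055)^2.4 ≈ 0.187821
R_lin = 0.122139, G_lin = 0.165132, B_lin = 0.187821
L = 0.2126×R + 0.7152×G + 0.0722×B
L = 0.2126×0.122139 + 0.7152×0.165132 + 0.0722×0.187821
L ≈ 0.157630


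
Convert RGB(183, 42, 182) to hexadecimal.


R = 183 → B7 (hex)
G = 42 → 2A (hex)
B = 182 → B6 (hex)
Hex = #B72AB6


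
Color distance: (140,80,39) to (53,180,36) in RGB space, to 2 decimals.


d = √[(R₁-R₂)² + (G₁-G₂)² + (B₁-B₂)²]
d = √[(140-53)² + (80-180)² + (39-36)²]
d = √[7569 + 10000 + 9]
d = √17578
d ≈ 132.58


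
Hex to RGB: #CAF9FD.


CA → 202 (R)
F9 → 249 (G)
FD → 253 (B)
= RGB(202, 249, 253)


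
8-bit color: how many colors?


Colors = 2^bits = 2^8
= 256 colors


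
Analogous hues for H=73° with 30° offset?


Base hue: 73°
Left analog: (73 - 30) mod 360 = 43°
Right analog: (73 + 30) mod 360 = 103°
Analogous hues = 43° and 103°


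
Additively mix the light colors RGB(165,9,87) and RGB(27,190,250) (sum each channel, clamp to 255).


Additive: each channel = min(255, C₁+C₂)
R: 165+27 = 192 → 192
G: 9+190 = 199 → 199
B: 87+250 = 337 → 255
= RGB(192, 199, 255)


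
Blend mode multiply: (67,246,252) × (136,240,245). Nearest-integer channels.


Multiply: C = A×B/255, rounded to nearest integer
R: 67×136/255 = 9112/255 ≈ 35.733 → 36
G: 246×240/255 = 59040/255 ≈ 231.529 → 232
B: 252×245/255 = 61740/255 ≈ 242.118 → 242
= RGB(36, 232, 242)


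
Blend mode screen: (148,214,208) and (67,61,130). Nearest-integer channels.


Screen: C = 255 - (255-A)×(255-B)/255, rounded to nearest integer
R: 255 - (255-148)×(255-67)/255 = 255 - 20116/255 ≈ 255 - 78.886 = 176.114 → 176
G: 255 - (255-214)×(255-61)/255 = 255 - 7954/255 ≈ 255 - 31.192 = 223.808 → 224
B: 255 - (255-208)×(255-130)/255 = 255 - 5875/255 ≈ 255 - 23.039 = 231.961 → 232
= RGB(176, 224, 232)


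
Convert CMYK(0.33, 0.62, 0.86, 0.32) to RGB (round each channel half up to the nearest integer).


R = 255 × (1-C) × (1-K) = 255 × 0.67 × 0.68 = 116.178 → 116
G = 255 × (1-M) × (1-K) = 255 × 0.38 × 0.68 = 65.892 → 66
B = 255 × (1-Y) × (1-K) = 255 × 0.14 × 0.68 = 24.276 → 24
= RGB(116, 66, 24)


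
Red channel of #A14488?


Color: #A14488
R = A1 = 161
G = 44 = 68
B = 88 = 136
Red = 161


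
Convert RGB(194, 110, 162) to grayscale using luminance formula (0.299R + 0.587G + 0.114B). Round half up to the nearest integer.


Gray = 0.299×R + 0.587×G + 0.114×B
Gray = 0.299×194 + 0.587×110 + 0.114×162
Gray = 58.006 + 64.570 + 18.468
Gray = 141.044 → round half up → 141
Gray = 141


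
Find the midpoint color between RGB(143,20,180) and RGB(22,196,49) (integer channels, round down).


Midpoint: each channel = ⌊(C₁+C₂)/2⌋
R: ⌊(143+22)/2⌋ = 82
G: ⌊(20+196)/2⌋ = 108
B: ⌊(180+49)/2⌋ = 114
= RGB(82, 108, 114)


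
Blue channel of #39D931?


Color: #39D931
R = 39 = 57
G = D9 = 217
B = 31 = 49
Blue = 49


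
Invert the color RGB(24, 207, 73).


Invert: (255-R, 255-G, 255-B)
R: 255-24 = 231
G: 255-207 = 48
B: 255-73 = 182
= RGB(231, 48, 182)


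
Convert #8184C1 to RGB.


81 → 129 (R)
84 → 132 (G)
C1 → 193 (B)
= RGB(129, 132, 193)


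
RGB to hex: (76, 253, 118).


R = 76 → 4C (hex)
G = 253 → FD (hex)
B = 118 → 76 (hex)
Hex = #4CFD76


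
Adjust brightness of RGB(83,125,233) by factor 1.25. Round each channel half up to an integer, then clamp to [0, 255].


Multiply each channel by 1.25, round half up, clamp to [0, 255]
R: 83×1.25 = 103.75 → round → 104
G: 125×1.25 = 156.25 → round → 156
B: 233×1.25 = 291.25 → round → 291 → clamp → 255
= RGB(104, 156, 255)


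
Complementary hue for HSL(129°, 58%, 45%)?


Complement = opposite side of color wheel = hue + 180°
H' = (129 + 180) mod 360 = 309°
S and L unchanged.
= HSL(309°, 58%, 45%)


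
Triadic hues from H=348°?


Triadic: equally spaced at 120° intervals
H1 = 348°
H2 = (348 + 120) mod 360 = 108°
H3 = (348 + 240) mod 360 = 228°
Triadic = 348°, 108°, 228°


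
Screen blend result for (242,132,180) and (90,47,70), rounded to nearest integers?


Screen: C = 255 - (255-A)×(255-B)/255, rounded to nearest integer
R: 255 - (255-242)×(255-90)/255 = 255 - 2145/255 ≈ 255 - 8.412 = 246.588 → 247
G: 255 - (255-132)×(255-47)/255 = 255 - 25584/255 ≈ 255 - 100.329 = 154.671 → 155
B: 255 - (255-180)×(255-70)/255 = 255 - 13875/255 ≈ 255 - 54.412 = 200.588 → 201
= RGB(247, 155, 201)


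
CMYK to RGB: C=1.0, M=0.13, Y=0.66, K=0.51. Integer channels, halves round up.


R = 255 × (1-C) × (1-K) = 255 × 0.00 × 0.49 = 0
G = 255 × (1-M) × (1-K) = 255 × 0.87 × 0.49 = 108.7065 → 109
B = 255 × (1-Y) × (1-K) = 255 × 0.34 × 0.49 = 42.483 → 42
= RGB(0, 109, 42)


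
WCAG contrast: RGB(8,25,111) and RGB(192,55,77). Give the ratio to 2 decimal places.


Linearize each sRGB channel c=v/255: c/12.92 if c ≤ 0.04045 else ((c+0.055)/1.055)^2.4
L = 0.2126×R_lin + 0.7152×G_lin + 0.0722×B_lin
Color 1 (8,25,111):
  R=8: 8/255≈0.0314 ≤ 0.04045 → 0.0314/12.92 ≈ 0.00243
  G=25: 25/255≈0.0980 > 0.04045 → ((0.0980+0.055)/1.055)^2.4 ≈ 0.00972
  B=111: 111/255≈0.4353 > 0.04045 → ((0.4353+0.055)/1.055)^2.4 ≈ 0.15896
  L1 = 0.2126×0.00243 + 0.7152×0.00972 + 0.0722×0.15896 ≈ 0.01895
Color 2 (192,55,77):
  R=192: 192/255≈0.7529 > 0.04045 → ((0.7529+0.055)/1.055)^2.4 ≈ 0.52712
  G=55: 55/255≈0.2157 > 0.04045 → ((0.2157+0.055)/1.055)^2.4 ≈ 0.03820
  B=77: 77/255≈0.3020 > 0.04045 → ((0.3020+0.055)/1.055)^2.4 ≈ 0.07421
  L2 = 0.2126×0.52712 + 0.7152×0.03820 + 0.0722×0.07421 ≈ 0.14475
Lighter = 0.14475, Darker = 0.01895
Ratio = (L_lighter + 0.05) / (L_darker + 0.05)
Ratio = (0.14475 + 0.05) / (0.01895 + 0.05) = 0.19475 / 0.06895 ≈ 2.8246
Ratio ≈ 2.82:1


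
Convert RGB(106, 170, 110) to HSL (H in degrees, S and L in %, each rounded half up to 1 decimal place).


Normalize: R'=106/255≈0.4157, G'=170/255≈0.6667, B'=110/255≈0.4314
Max=170/255, Min=106/255, Δ=Max-Min=64/255
L = (Max+Min)/2 = (170+106)/510 = 276/510 = 0.54117… → L = 54.1%
L > 0.5 → S = Δ/(2-Max-Min) = 64/(510-170-106) = 64/234 = 0.27350… → S = 27.4%
(the 1/255 factors cancel in S and H, so raw channel differences can be used)
Max is G' → H = 60 × ((B-R)/Δ + 2) = 60 × ((110-106)/64 + 2)
  4/64 + 2 = 0.0625 + 2 = 2.0625
  H = 60 × 2.0625 = 123.75° → H = 123.8°
= HSL(123.8°, 27.4%, 54.1%)


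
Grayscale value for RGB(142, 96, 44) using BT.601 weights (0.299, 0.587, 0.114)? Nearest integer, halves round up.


Gray = 0.299×R + 0.587×G + 0.114×B
Gray = 0.299×142 + 0.587×96 + 0.114×44
Gray = 42.458 + 56.352 + 5.016
Gray = 103.826 → round half up → 104
Gray = 104


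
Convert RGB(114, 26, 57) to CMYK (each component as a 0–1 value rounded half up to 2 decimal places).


R'=114/255≈0.4471, G'=26/255≈0.1020, B'=57/255≈0.2235
K = 1 - max(R',G',B') = 1 - 114/255 = 141/255 = 0.55294… → 0.55
(1-R'-K)/(1-K) simplifies to (max-R)/max with max = 114:
C = (114-114)/114 = 0/114 = 0 → 0.00
M = (114-26)/114 = 88/114 = 0.77192… → 0.77
Y = (114-57)/114 = 57/114 = 0.5 → 0.50
= CMYK(0.00, 0.77, 0.50, 0.55)


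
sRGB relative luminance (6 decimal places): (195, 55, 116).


Linearize each channel (sRGB transfer function): c = v/255; c_lin = c/12.92 if c ≤ 0.04045, else ((c+0.055)/1.055)^2.4
  R: 195/255 ≈ 0.764706 > 0.04045 → ((0.764706+0.055)/1.055)^2.4 ≈ 0.545724
  G: 55/255 ≈ 0.215686 > 0.04045 → ((0.215686+0.055)/1.055)^2.4 ≈ 0.038204
  B: 116/255 ≈ 0.454902 > 0.04045 → ((0.454902+0.055)/1.055)^2.4 ≈ 0.174647
R_lin = 0.545724, G_lin = 0.038204, B_lin = 0.174647
L = 0.2126×R + 0.7152×G + 0.0722×B
L = 0.2126×0.545724 + 0.7152×0.038204 + 0.0722×0.174647
L ≈ 0.155954


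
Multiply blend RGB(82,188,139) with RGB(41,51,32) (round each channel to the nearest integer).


Multiply: C = A×B/255, rounded to nearest integer
R: 82×41/255 = 3362/255 ≈ 13.184 → 13
G: 188×51/255 = 9588/255 ≈ 37.600 → 38
B: 139×32/255 = 4448/255 ≈ 17.443 → 17
= RGB(13, 38, 17)


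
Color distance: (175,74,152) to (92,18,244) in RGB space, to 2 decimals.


d = √[(R₁-R₂)² + (G₁-G₂)² + (B₁-B₂)²]
d = √[(175-92)² + (74-18)² + (152-244)²]
d = √[6889 + 3136 + 8464]
d = √18489
d ≈ 135.97


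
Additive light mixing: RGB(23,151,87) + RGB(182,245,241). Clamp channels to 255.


Additive: each channel = min(255, C₁+C₂)
R: 23+182 = 205 → 205
G: 151+245 = 396 → 255
B: 87+241 = 328 → 255
= RGB(205, 255, 255)


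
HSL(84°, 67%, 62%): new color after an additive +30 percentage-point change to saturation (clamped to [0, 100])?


Original S = 67%
Adjustment = +30 percentage points
New S = 67 + (30) = 97
Clamp to [0, 100] → 97
= HSL(84°, 97%, 62%)


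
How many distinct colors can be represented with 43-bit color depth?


Colors = 2^bits = 2^43
= 8,796,093,022,208 colors


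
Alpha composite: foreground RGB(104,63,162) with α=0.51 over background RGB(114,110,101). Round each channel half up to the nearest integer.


C = α×F + (1-α)×B, with 1-α = 0.49
R: 0.51×104 + 0.49×114 = 53.04 + 55.86 = 108.90 → 109
G: 0.51×63 + 0.49×110 = 32.13 + 53.90 = 86.03 → 86
B: 0.51×162 + 0.49×101 = 82.62 + 49.49 = 132.11 → 132
= RGB(109, 86, 132)


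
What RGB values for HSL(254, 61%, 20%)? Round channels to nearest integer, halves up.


H=254°, S=0.61, L=0.20
C = (1-|2L-1|)×S = (1-|-0.60|)×0.61 = 0.244
H' = H/60 = 254/60 ≈ 4.2333; X = C×(1-|H' mod 2 - 1|) ≈ 0.0569
m = L - C/2 = 0.20 - 0.122 = 0.078
Sector ⌊H'⌋ = 4 → (R',G',B') = (≈0.0569, 0.0, 0.244)
RGB = ((R'+m)×255, (G'+m)×255, (B'+m)×255) = (34.408, 19.89, 82.11)
Round half up → RGB(34, 20, 82)


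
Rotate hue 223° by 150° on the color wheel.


New hue = (H + rotation) mod 360
New hue = (223 + 150) mod 360
= 373 mod 360
= 13°


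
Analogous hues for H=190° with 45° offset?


Base hue: 190°
Left analog: (190 - 45) mod 360 = 145°
Right analog: (190 + 45) mod 360 = 235°
Analogous hues = 145° and 235°


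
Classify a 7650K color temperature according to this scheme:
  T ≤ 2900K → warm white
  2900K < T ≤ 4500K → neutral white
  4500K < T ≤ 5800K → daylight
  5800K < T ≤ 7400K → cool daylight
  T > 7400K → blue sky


Temperature: 7650K
7650K > 7400K → blue sky
Classification: blue sky


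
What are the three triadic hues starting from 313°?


Triadic: equally spaced at 120° intervals
H1 = 313°
H2 = (313 + 120) mod 360 = 73°
H3 = (313 + 240) mod 360 = 193°
Triadic = 313°, 73°, 193°


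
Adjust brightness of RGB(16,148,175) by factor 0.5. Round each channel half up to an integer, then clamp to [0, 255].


Multiply each channel by 0.5, round half up, clamp to [0, 255]
R: 16×0.5 = 8
G: 148×0.5 = 74
B: 175×0.5 = 87.5 → round → 88
= RGB(8, 74, 88)


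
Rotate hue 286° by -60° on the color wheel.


New hue = (H + rotation) mod 360
New hue = (286 -60) mod 360
= 226 mod 360
= 226°


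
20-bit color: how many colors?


Colors = 2^bits = 2^20
= 1,048,576 colors


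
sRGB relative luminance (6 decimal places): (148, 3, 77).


Linearize each channel (sRGB transfer function): c = v/255; c_lin = c/12.92 if c ≤ 0.04045, else ((c+0.055)/1.055)^2.4
  R: 148/255 ≈ 0.580392 > 0.04045 → ((0.580392+0.055)/1.055)^2.4 ≈ 0.296138
  G: 3/255 ≈ 0.011765 ≤ 0.04045 → 0.011765/12.92 ≈ 0.000911
  B: 77/255 ≈ 0.301961 > 0.04045 → ((0.301961+0.055)/1.055)^2.4 ≈ 0.074214
R_lin = 0.296138, G_lin = 0.000911, B_lin = 0.074214
L = 0.2126×R + 0.7152×G + 0.0722×B
L = 0.2126×0.296138 + 0.7152×0.000911 + 0.0722×0.074214
L ≈ 0.068968


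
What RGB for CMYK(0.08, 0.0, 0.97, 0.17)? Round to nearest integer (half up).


R = 255 × (1-C) × (1-K) = 255 × 0.92 × 0.83 = 194.718 → 195
G = 255 × (1-M) × (1-K) = 255 × 1.00 × 0.83 = 211.65 → 212
B = 255 × (1-Y) × (1-K) = 255 × 0.03 × 0.83 = 6.3495 → 6
= RGB(195, 212, 6)


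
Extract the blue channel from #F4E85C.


Color: #F4E85C
R = F4 = 244
G = E8 = 232
B = 5C = 92
Blue = 92


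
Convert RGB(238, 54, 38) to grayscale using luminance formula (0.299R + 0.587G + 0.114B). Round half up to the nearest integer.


Gray = 0.299×R + 0.587×G + 0.114×B
Gray = 0.299×238 + 0.587×54 + 0.114×38
Gray = 71.162 + 31.698 + 4.332
Gray = 107.192 → round half up → 107
Gray = 107


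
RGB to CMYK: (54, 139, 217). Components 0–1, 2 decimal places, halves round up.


R'=54/255≈0.2118, G'=139/255≈0.5451, B'=217/255≈0.8510
K = 1 - max(R',G',B') = 1 - 217/255 = 38/255 = 0.14901… → 0.15
(1-R'-K)/(1-K) simplifies to (max-R)/max with max = 217:
C = (217-54)/217 = 163/217 = 0.75115… → 0.75
M = (217-139)/217 = 78/217 = 0.35944… → 0.36
Y = (217-217)/217 = 0/217 = 0 → 0.00
= CMYK(0.75, 0.36, 0.00, 0.15)


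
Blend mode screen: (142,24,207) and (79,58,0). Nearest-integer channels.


Screen: C = 255 - (255-A)×(255-B)/255, rounded to nearest integer
R: 255 - (255-142)×(255-79)/255 = 255 - 19888/255 ≈ 255 - 77.992 = 177.008 → 177
G: 255 - (255-24)×(255-58)/255 = 255 - 45507/255 ≈ 255 - 178.459 = 76.541 → 77
B: 255 - (255-207)×(255-0)/255 = 255 - 12240/255 ≈ 255 - 48.000 = 207.000 → 207
= RGB(177, 77, 207)


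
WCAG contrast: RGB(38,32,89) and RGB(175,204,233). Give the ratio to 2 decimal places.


Linearize each sRGB channel c=v/255: c/12.92 if c ≤ 0.04045 else ((c+0.055)/1.055)^2.4
L = 0.2126×R_lin + 0.7152×G_lin + 0.0722×B_lin
Color 1 (38,32,89):
  R=38: 38/255≈0.1490 > 0.04045 → ((0.1490+0.055)/1.055)^2.4 ≈ 0.01938
  G=32: 32/255≈0.1255 > 0.04045 → ((0.1255+0.055)/1.055)^2.4 ≈ 0.01444
  B=89: 89/255≈0.3490 > 0.04045 → ((0.3490+0.055)/1.055)^2.4 ≈ 0.09990
  L1 = 0.2126×0.01938 + 0.7152×0.01444 + 0.0722×0.09990 ≈ 0.02166
Color 2 (175,204,233):
  R=175: 175/255≈0.6863 > 0.04045 → ((0.6863+0.055)/1.055)^2.4 ≈ 0.42869
  G=204: 204/255≈0.8000 > 0.04045 → ((0.8000+0.055)/1.055)^2.4 ≈ 0.60383
  B=233: 233/255≈0.9137 > 0.04045 → ((0.9137+0.055)/1.055)^2.4 ≈ 0.81485
  L2 = 0.2126×0.42869 + 0.7152×0.60383 + 0.0722×0.81485 ≈ 0.58183
Lighter = 0.58183, Darker = 0.02166
Ratio = (L_lighter + 0.05) / (L_darker + 0.05)
Ratio = (0.58183 + 0.05) / (0.02166 + 0.05) = 0.63183 / 0.07166 ≈ 8.8166
Ratio ≈ 8.82:1


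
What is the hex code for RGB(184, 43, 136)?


R = 184 → B8 (hex)
G = 43 → 2B (hex)
B = 136 → 88 (hex)
Hex = #B82B88


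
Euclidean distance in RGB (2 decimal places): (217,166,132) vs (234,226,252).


d = √[(R₁-R₂)² + (G₁-G₂)² + (B₁-B₂)²]
d = √[(217-234)² + (166-226)² + (132-252)²]
d = √[289 + 3600 + 14400]
d = √18289
d ≈ 135.24


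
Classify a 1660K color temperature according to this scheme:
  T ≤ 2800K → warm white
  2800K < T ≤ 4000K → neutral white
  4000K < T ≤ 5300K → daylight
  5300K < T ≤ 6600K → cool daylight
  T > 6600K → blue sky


Temperature: 1660K
1660K ≤ 2800K → warm white
Classification: warm white


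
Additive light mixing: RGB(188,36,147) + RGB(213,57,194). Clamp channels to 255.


Additive: each channel = min(255, C₁+C₂)
R: 188+213 = 401 → 255
G: 36+57 = 93 → 93
B: 147+194 = 341 → 255
= RGB(255, 93, 255)


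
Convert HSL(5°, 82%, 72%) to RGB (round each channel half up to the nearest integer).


H=5°, S=0.82, L=0.72
C = (1-|2L-1|)×S = (1-|0.44|)×0.82 = 0.4592
H' = H/60 = 5/60 ≈ 0.0833; X = C×(1-|H' mod 2 - 1|) ≈ 0.0383
m = L - C/2 = 0.72 - 0.2296 = 0.4904
Sector ⌊H'⌋ = 0 → (R',G',B') = (0.4592, ≈0.0383, 0.0)
RGB = ((R'+m)×255, (G'+m)×255, (B'+m)×255) = (242.148, 134.81, 125.052)
Round half up → RGB(242, 135, 125)


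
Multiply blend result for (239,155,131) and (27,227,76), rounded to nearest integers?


Multiply: C = A×B/255, rounded to nearest integer
R: 239×27/255 = 6453/255 ≈ 25.306 → 25
G: 155×227/255 = 35185/255 ≈ 137.980 → 138
B: 131×76/255 = 9956/255 ≈ 39.043 → 39
= RGB(25, 138, 39)


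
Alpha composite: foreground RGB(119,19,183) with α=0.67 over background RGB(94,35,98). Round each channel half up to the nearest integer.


C = α×F + (1-α)×B, with 1-α = 0.33
R: 0.67×119 + 0.33×94 = 79.73 + 31.02 = 110.75 → 111
G: 0.67×19 + 0.33×35 = 12.73 + 11.55 = 24.28 → 24
B: 0.67×183 + 0.33×98 = 122.61 + 32.34 = 154.95 → 155
= RGB(111, 24, 155)


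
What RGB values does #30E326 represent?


30 → 48 (R)
E3 → 227 (G)
26 → 38 (B)
= RGB(48, 227, 38)


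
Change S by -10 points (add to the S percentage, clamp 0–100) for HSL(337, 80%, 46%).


Original S = 80%
Adjustment = -10 percentage points
New S = 80 + (-10) = 70
Clamp to [0, 100] → 70
= HSL(337°, 70%, 46%)


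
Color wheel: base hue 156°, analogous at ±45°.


Base hue: 156°
Left analog: (156 - 45) mod 360 = 111°
Right analog: (156 + 45) mod 360 = 201°
Analogous hues = 111° and 201°


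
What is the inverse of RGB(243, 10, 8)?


Invert: (255-R, 255-G, 255-B)
R: 255-243 = 12
G: 255-10 = 245
B: 255-8 = 247
= RGB(12, 245, 247)


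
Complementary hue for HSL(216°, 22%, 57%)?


Complement = opposite side of color wheel = hue + 180°
H' = (216 + 180) mod 360 = 36°
S and L unchanged.
= HSL(36°, 22%, 57%)


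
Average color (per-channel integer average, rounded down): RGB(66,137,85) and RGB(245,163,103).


Midpoint: each channel = ⌊(C₁+C₂)/2⌋
R: ⌊(66+245)/2⌋ = 155
G: ⌊(137+163)/2⌋ = 150
B: ⌊(85+103)/2⌋ = 94
= RGB(155, 150, 94)


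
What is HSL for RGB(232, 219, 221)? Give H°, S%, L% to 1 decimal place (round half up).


Normalize: R'=232/255≈0.9098, G'=219/255≈0.8588, B'=221/255≈0.8667
Max=232/255, Min=219/255, Δ=Max-Min=13/255
L = (Max+Min)/2 = (232+219)/510 = 451/510 = 0.88431… → L = 88.4%
L > 0.5 → S = Δ/(2-Max-Min) = 13/(510-232-219) = 13/59 = 0.22033… → S = 22.0%
(the 1/255 factors cancel in S and H, so raw channel differences can be used)
Max is R' → H = 60 × (((G-B)/Δ) mod 6) = 60 × (((219-221)/13) mod 6)
  (-2)/13 = -0.1538…; negative, so add 6 → 5.8461…
  H = 60 × 5.8461… = 350.769…° → H = 350.8°
= HSL(350.8°, 22.0%, 88.4%)


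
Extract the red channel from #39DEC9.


Color: #39DEC9
R = 39 = 57
G = DE = 222
B = C9 = 201
Red = 57


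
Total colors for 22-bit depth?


Colors = 2^bits = 2^22
= 4,194,304 colors


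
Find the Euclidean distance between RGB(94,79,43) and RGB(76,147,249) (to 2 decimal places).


d = √[(R₁-R₂)² + (G₁-G₂)² + (B₁-B₂)²]
d = √[(94-76)² + (79-147)² + (43-249)²]
d = √[324 + 4624 + 42436]
d = √47384
d ≈ 217.68


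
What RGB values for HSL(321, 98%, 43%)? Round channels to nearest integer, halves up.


H=321°, S=0.98, L=0.43
C = (1-|2L-1|)×S = (1-|-0.14|)×0.98 = 0.8428
H' = H/60 = 321/60 ≈ 5.3500; X = C×(1-|H' mod 2 - 1|) = 0.54782
m = L - C/2 = 0.43 - 0.4214 = 0.0086
Sector ⌊H'⌋ = 5 → (R',G',B') = (0.8428, 0.0, 0.54782)
RGB = ((R'+m)×255, (G'+m)×255, (B'+m)×255) = (217.107, 2.193, 141.8871)
Round half up → RGB(217, 2, 142)


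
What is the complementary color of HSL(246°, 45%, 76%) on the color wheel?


Complement = opposite side of color wheel = hue + 180°
H' = (246 + 180) mod 360 = 66°
S and L unchanged.
= HSL(66°, 45%, 76%)


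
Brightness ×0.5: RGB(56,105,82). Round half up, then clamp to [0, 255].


Multiply each channel by 0.5, round half up, clamp to [0, 255]
R: 56×0.5 = 28
G: 105×0.5 = 52.5 → round → 53
B: 82×0.5 = 41
= RGB(28, 53, 41)


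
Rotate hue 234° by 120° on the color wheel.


New hue = (H + rotation) mod 360
New hue = (234 + 120) mod 360
= 354 mod 360
= 354°


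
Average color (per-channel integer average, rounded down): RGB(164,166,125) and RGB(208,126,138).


Midpoint: each channel = ⌊(C₁+C₂)/2⌋
R: ⌊(164+208)/2⌋ = 186
G: ⌊(166+126)/2⌋ = 146
B: ⌊(125+138)/2⌋ = 131
= RGB(186, 146, 131)


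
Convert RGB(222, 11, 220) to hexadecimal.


R = 222 → DE (hex)
G = 11 → 0B (hex)
B = 220 → DC (hex)
Hex = #DE0BDC


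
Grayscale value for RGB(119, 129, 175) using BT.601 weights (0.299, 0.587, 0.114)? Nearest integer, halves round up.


Gray = 0.299×R + 0.587×G + 0.114×B
Gray = 0.299×119 + 0.587×129 + 0.114×175
Gray = 35.581 + 75.723 + 19.950
Gray = 131.254 → round half up → 131
Gray = 131


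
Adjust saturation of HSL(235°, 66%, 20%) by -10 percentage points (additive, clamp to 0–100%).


Original S = 66%
Adjustment = -10 percentage points
New S = 66 + (-10) = 56
Clamp to [0, 100] → 56
= HSL(235°, 56%, 20%)


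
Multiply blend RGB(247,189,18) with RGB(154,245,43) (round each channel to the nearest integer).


Multiply: C = A×B/255, rounded to nearest integer
R: 247×154/255 = 38038/255 ≈ 149.169 → 149
G: 189×245/255 = 46305/255 ≈ 181.588 → 182
B: 18×43/255 = 774/255 ≈ 3.035 → 3
= RGB(149, 182, 3)


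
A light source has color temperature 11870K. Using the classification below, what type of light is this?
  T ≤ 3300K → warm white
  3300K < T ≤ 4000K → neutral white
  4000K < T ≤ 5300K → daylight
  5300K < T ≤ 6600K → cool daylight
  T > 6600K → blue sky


Temperature: 11870K
11870K > 6600K → blue sky
Classification: blue sky


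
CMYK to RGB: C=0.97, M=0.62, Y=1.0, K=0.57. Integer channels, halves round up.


R = 255 × (1-C) × (1-K) = 255 × 0.03 × 0.43 = 3.2895 → 3
G = 255 × (1-M) × (1-K) = 255 × 0.38 × 0.43 = 41.667 → 42
B = 255 × (1-Y) × (1-K) = 255 × 0.00 × 0.43 = 0
= RGB(3, 42, 0)


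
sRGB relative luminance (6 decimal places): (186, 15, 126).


Linearize each channel (sRGB transfer function): c = v/255; c_lin = c/12.92 if c ≤ 0.04045, else ((c+0.055)/1.055)^2.4
  R: 186/255 ≈ 0.729412 > 0.04045 → ((0.729412+0.055)/1.055)^2.4 ≈ 0.491021
  G: 15/255 ≈ 0.058824 > 0.04045 → ((0.058824+0.055)/1.055)^2.4 ≈ 0.004777
  B: 126/255 ≈ 0.494118 > 0.04045 → ((0.494118+0.055)/1.055)^2.4 ≈ 0.208637
R_lin = 0.491021, G_lin = 0.004777, B_lin = 0.208637
L = 0.2126×R + 0.7152×G + 0.0722×B
L = 0.2126×0.491021 + 0.7152×0.004777 + 0.0722×0.208637
L ≈ 0.122871


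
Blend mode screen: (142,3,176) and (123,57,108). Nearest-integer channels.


Screen: C = 255 - (255-A)×(255-B)/255, rounded to nearest integer
R: 255 - (255-142)×(255-123)/255 = 255 - 14916/255 ≈ 255 - 58.494 = 196.506 → 197
G: 255 - (255-3)×(255-57)/255 = 255 - 49896/255 ≈ 255 - 195.671 = 59.329 → 59
B: 255 - (255-176)×(255-108)/255 = 255 - 11613/255 ≈ 255 - 45.541 = 209.459 → 209
= RGB(197, 59, 209)


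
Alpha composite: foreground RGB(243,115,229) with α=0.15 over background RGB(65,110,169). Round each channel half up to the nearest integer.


C = α×F + (1-α)×B, with 1-α = 0.85
R: 0.15×243 + 0.85×65 = 36.45 + 55.25 = 91.70 → 92
G: 0.15×115 + 0.85×110 = 17.25 + 93.50 = 110.75 → 111
B: 0.15×229 + 0.85×169 = 34.35 + 143.65 = 178.00 → 178
= RGB(92, 111, 178)


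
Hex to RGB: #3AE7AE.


3A → 58 (R)
E7 → 231 (G)
AE → 174 (B)
= RGB(58, 231, 174)


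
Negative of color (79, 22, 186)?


Invert: (255-R, 255-G, 255-B)
R: 255-79 = 176
G: 255-22 = 233
B: 255-186 = 69
= RGB(176, 233, 69)


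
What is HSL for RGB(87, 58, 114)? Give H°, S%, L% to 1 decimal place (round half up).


Normalize: R'=87/255≈0.3412, G'=58/255≈0.2275, B'=114/255≈0.4471
Max=114/255, Min=58/255, Δ=Max-Min=56/255
L = (Max+Min)/2 = (114+58)/510 = 172/510 = 0.33725… → L = 33.7%
L ≤ 0.5 → S = Δ/(Max+Min) = 56/(114+58) = 56/172 = 0.32558… → S = 32.6%
(the 1/255 factors cancel in S and H, so raw channel differences can be used)
Max is B' → H = 60 × ((R-G)/Δ + 4) = 60 × ((87-58)/56 + 4)
  29/56 + 4 = 0.5178… + 4 = 4.5178…
  H = 60 × 4.5178… = 271.071…° → H = 271.1°
= HSL(271.1°, 32.6%, 33.7%)


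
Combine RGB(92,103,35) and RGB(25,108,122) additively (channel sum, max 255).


Additive: each channel = min(255, C₁+C₂)
R: 92+25 = 117 → 117
G: 103+108 = 211 → 211
B: 35+122 = 157 → 157
= RGB(117, 211, 157)


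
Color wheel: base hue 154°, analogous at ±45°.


Base hue: 154°
Left analog: (154 - 45) mod 360 = 109°
Right analog: (154 + 45) mod 360 = 199°
Analogous hues = 109° and 199°


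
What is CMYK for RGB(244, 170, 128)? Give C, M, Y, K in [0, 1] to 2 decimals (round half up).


R'=244/255≈0.9569, G'=170/255≈0.6667, B'=128/255≈0.5020
K = 1 - max(R',G',B') = 1 - 244/255 = 11/255 = 0.04313… → 0.04
(1-R'-K)/(1-K) simplifies to (max-R)/max with max = 244:
C = (244-244)/244 = 0/244 = 0 → 0.00
M = (244-170)/244 = 74/244 = 0.30327… → 0.30
Y = (244-128)/244 = 116/244 = 0.47540… → 0.48
= CMYK(0.00, 0.30, 0.48, 0.04)


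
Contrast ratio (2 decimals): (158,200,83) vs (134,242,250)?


Linearize each sRGB channel c=v/255: c/12.92 if c ≤ 0.04045 else ((c+0.055)/1.055)^2.4
L = 0.2126×R_lin + 0.7152×G_lin + 0.0722×B_lin
Color 1 (158,200,83):
  R=158: 158/255≈0.6196 > 0.04045 → ((0.6196+0.055)/1.055)^2.4 ≈ 0.34191
  G=200: 200/255≈0.7843 > 0.04045 → ((0.7843+0.055)/1.055)^2.4 ≈ 0.57758
  B=83: 83/255≈0.3255 > 0.04045 → ((0.3255+0.055)/1.055)^2.4 ≈ 0.08650
  L1 = 0.2126×0.34191 + 0.7152×0.57758 + 0.0722×0.08650 ≈ 0.49202
Color 2 (134,242,250):
  R=134: 134/255≈0.5255 > 0.04045 → ((0.5255+0.055)/1.055)^2.4 ≈ 0.23840
  G=242: 242/255≈0.9490 > 0.04045 → ((0.9490+0.055)/1.055)^2.4 ≈ 0.88792
  B=250: 250/255≈0.9804 > 0.04045 → ((0.9804+0.055)/1.055)^2.4 ≈ 0.95597
  L2 = 0.2126×0.23840 + 0.7152×0.88792 + 0.0722×0.95597 ≈ 0.75475
Lighter = 0.75475, Darker = 0.49202
Ratio = (L_lighter + 0.05) / (L_darker + 0.05)
Ratio = (0.75475 + 0.05) / (0.49202 + 0.05) = 0.80475 / 0.54202 ≈ 1.4847
Ratio ≈ 1.48:1


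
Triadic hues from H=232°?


Triadic: equally spaced at 120° intervals
H1 = 232°
H2 = (232 + 120) mod 360 = 352°
H3 = (232 + 240) mod 360 = 112°
Triadic = 232°, 352°, 112°


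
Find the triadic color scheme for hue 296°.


Triadic: equally spaced at 120° intervals
H1 = 296°
H2 = (296 + 120) mod 360 = 56°
H3 = (296 + 240) mod 360 = 176°
Triadic = 296°, 56°, 176°


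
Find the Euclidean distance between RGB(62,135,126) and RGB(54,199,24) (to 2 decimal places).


d = √[(R₁-R₂)² + (G₁-G₂)² + (B₁-B₂)²]
d = √[(62-54)² + (135-199)² + (126-24)²]
d = √[64 + 4096 + 10404]
d = √14564
d ≈ 120.68


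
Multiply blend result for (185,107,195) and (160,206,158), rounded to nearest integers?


Multiply: C = A×B/255, rounded to nearest integer
R: 185×160/255 = 29600/255 ≈ 116.078 → 116
G: 107×206/255 = 22042/255 ≈ 86.439 → 86
B: 195×158/255 = 30810/255 ≈ 120.824 → 121
= RGB(116, 86, 121)


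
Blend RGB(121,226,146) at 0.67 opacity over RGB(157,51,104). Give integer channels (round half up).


C = α×F + (1-α)×B, with 1-α = 0.33
R: 0.67×121 + 0.33×157 = 81.07 + 51.81 = 132.88 → 133
G: 0.67×226 + 0.33×51 = 151.42 + 16.83 = 168.25 → 168
B: 0.67×146 + 0.33×104 = 97.82 + 34.32 = 132.14 → 132
= RGB(133, 168, 132)


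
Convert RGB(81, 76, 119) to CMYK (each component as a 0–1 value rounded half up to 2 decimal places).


R'=81/255≈0.3176, G'=76/255≈0.2980, B'=119/255≈0.4667
K = 1 - max(R',G',B') = 1 - 119/255 = 136/255 = 0.53333… → 0.53
(1-R'-K)/(1-K) simplifies to (max-R)/max with max = 119:
C = (119-81)/119 = 38/119 = 0.31932… → 0.32
M = (119-76)/119 = 43/119 = 0.36134… → 0.36
Y = (119-119)/119 = 0/119 = 0 → 0.00
= CMYK(0.32, 0.36, 0.00, 0.53)


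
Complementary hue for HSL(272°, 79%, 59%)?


Complement = opposite side of color wheel = hue + 180°
H' = (272 + 180) mod 360 = 92°
S and L unchanged.
= HSL(92°, 79%, 59%)


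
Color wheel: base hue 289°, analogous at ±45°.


Base hue: 289°
Left analog: (289 - 45) mod 360 = 244°
Right analog: (289 + 45) mod 360 = 334°
Analogous hues = 244° and 334°


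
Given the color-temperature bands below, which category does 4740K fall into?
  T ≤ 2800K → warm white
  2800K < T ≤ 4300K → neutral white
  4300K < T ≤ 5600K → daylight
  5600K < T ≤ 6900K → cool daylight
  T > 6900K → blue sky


Temperature: 4740K
4300K < 4740K ≤ 5600K → daylight
Classification: daylight


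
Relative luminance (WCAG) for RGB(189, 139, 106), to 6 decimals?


Linearize each channel (sRGB transfer function): c = v/255; c_lin = c/12.92 if c ≤ 0.04045, else ((c+0.055)/1.055)^2.4
  R: 189/255 ≈ 0.741176 > 0.04045 → ((0.741176+0.055)/1.055)^2.4 ≈ 0.508881
  G: 139/255 ≈ 0.545098 > 0.04045 → ((0.545098+0.055)/1.055)^2.4 ≈ 0.258183
  B: 106/255 ≈ 0.415686 > 0.04045 → ((0.415686+0.055)/1.055)^2.4 ≈ 0.144128
R_lin = 0.508881, G_lin = 0.258183, B_lin = 0.144128
L = 0.2126×R + 0.7152×G + 0.0722×B
L = 0.2126×0.508881 + 0.7152×0.258183 + 0.0722×0.144128
L ≈ 0.303247


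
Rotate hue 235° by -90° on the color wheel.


New hue = (H + rotation) mod 360
New hue = (235 -90) mod 360
= 145 mod 360
= 145°


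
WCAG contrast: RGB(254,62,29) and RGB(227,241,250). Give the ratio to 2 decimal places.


Linearize each sRGB channel c=v/255: c/12.92 if c ≤ 0.04045 else ((c+0.055)/1.055)^2.4
L = 0.2126×R_lin + 0.7152×G_lin + 0.0722×B_lin
Color 1 (254,62,29):
  R=254: 254/255≈0.9961 > 0.04045 → ((0.9961+0.055)/1.055)^2.4 ≈ 0.99110
  G=62: 62/255≈0.2431 > 0.04045 → ((0.2431+0.055)/1.055)^2.4 ≈ 0.04817
  B=29: 29/255≈0.1137 > 0.04045 → ((0.1137+0.055)/1.055)^2.4 ≈ 0.01229
  L1 = 0.2126×0.99110 + 0.7152×0.04817 + 0.0722×0.01229 ≈ 0.24605
Color 2 (227,241,250):
  R=227: 227/255≈0.8902 > 0.04045 → ((0.8902+0.055)/1.055)^2.4 ≈ 0.76815
  G=241: 241/255≈0.9451 > 0.04045 → ((0.9451+0.055)/1.055)^2.4 ≈ 0.87962
  B=250: 250/255≈0.9804 > 0.04045 → ((0.9804+0.055)/1.055)^2.4 ≈ 0.95597
  L2 = 0.2126×0.76815 + 0.7152×0.87962 + 0.0722×0.95597 ≈ 0.86144
Lighter = 0.86144, Darker = 0.24605
Ratio = (L_lighter + 0.05) / (L_darker + 0.05)
Ratio = (0.86144 + 0.05) / (0.24605 + 0.05) = 0.91144 / 0.29605 ≈ 3.0787
Ratio ≈ 3.08:1


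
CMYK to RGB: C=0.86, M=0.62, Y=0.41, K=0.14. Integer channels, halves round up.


R = 255 × (1-C) × (1-K) = 255 × 0.14 × 0.86 = 30.702 → 31
G = 255 × (1-M) × (1-K) = 255 × 0.38 × 0.86 = 83.334 → 83
B = 255 × (1-Y) × (1-K) = 255 × 0.59 × 0.86 = 129.387 → 129
= RGB(31, 83, 129)


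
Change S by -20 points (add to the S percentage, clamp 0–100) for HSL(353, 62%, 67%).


Original S = 62%
Adjustment = -20 percentage points
New S = 62 + (-20) = 42
Clamp to [0, 100] → 42
= HSL(353°, 42%, 67%)


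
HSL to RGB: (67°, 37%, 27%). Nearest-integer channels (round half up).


H=67°, S=0.37, L=0.27
C = (1-|2L-1|)×S = (1-|-0.46|)×0.37 = 0.1998
H' = H/60 = 67/60 ≈ 1.1167; X = C×(1-|H' mod 2 - 1|) = 0.17649
m = L - C/2 = 0.27 - 0.0999 = 0.1701
Sector ⌊H'⌋ = 1 → (R',G',B') = (0.17649, 0.1998, 0.0)
RGB = ((R'+m)×255, (G'+m)×255, (B'+m)×255) = (88.38045, 94.3245, 43.3755)
Round half up → RGB(88, 94, 43)


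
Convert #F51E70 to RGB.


F5 → 245 (R)
1E → 30 (G)
70 → 112 (B)
= RGB(245, 30, 112)


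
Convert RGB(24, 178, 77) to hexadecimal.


R = 24 → 18 (hex)
G = 178 → B2 (hex)
B = 77 → 4D (hex)
Hex = #18B24D


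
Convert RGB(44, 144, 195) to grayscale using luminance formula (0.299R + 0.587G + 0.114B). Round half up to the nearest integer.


Gray = 0.299×R + 0.587×G + 0.114×B
Gray = 0.299×44 + 0.587×144 + 0.114×195
Gray = 13.156 + 84.528 + 22.230
Gray = 119.914 → round half up → 120
Gray = 120


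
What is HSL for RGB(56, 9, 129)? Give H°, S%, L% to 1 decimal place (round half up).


Normalize: R'=56/255≈0.2196, G'=9/255≈0.0353, B'=129/255≈0.5059
Max=129/255, Min=9/255, Δ=Max-Min=120/255
L = (Max+Min)/2 = (129+9)/510 = 138/510 = 0.27058… → L = 27.1%
L ≤ 0.5 → S = Δ/(Max+Min) = 120/(129+9) = 120/138 = 0.86956… → S = 87.0%
(the 1/255 factors cancel in S and H, so raw channel differences can be used)
Max is B' → H = 60 × ((R-G)/Δ + 4) = 60 × ((56-9)/120 + 4)
  47/120 + 4 = 0.3916… + 4 = 4.3916…
  H = 60 × 4.3916… = 263.5° → H = 263.5°
= HSL(263.5°, 87.0%, 27.1%)


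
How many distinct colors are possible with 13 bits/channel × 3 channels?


Total bits = 13 bits/channel × 3 channels = 39 bits
Distinct colors = 2^39
= 549,755,813,888 colors


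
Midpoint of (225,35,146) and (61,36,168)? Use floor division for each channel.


Midpoint: each channel = ⌊(C₁+C₂)/2⌋
R: ⌊(225+61)/2⌋ = 143
G: ⌊(35+36)/2⌋ = 35
B: ⌊(146+168)/2⌋ = 157
= RGB(143, 35, 157)


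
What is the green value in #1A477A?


Color: #1A477A
R = 1A = 26
G = 47 = 71
B = 7A = 122
Green = 71


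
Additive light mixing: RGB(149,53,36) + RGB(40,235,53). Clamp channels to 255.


Additive: each channel = min(255, C₁+C₂)
R: 149+40 = 189 → 189
G: 53+235 = 288 → 255
B: 36+53 = 89 → 89
= RGB(189, 255, 89)


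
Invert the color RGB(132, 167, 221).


Invert: (255-R, 255-G, 255-B)
R: 255-132 = 123
G: 255-167 = 88
B: 255-221 = 34
= RGB(123, 88, 34)


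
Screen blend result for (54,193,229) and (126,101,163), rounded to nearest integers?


Screen: C = 255 - (255-A)×(255-B)/255, rounded to nearest integer
R: 255 - (255-54)×(255-126)/255 = 255 - 25929/255 ≈ 255 - 101.682 = 153.318 → 153
G: 255 - (255-193)×(255-101)/255 = 255 - 9548/255 ≈ 255 - 37.443 = 217.557 → 218
B: 255 - (255-229)×(255-163)/255 = 255 - 2392/255 ≈ 255 - 9.380 = 245.620 → 246
= RGB(153, 218, 246)


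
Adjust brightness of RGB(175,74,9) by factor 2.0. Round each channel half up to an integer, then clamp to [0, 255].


Multiply each channel by 2.0, round half up, clamp to [0, 255]
R: 175×2.0 = 350 → clamp → 255
G: 74×2.0 = 148
B: 9×2.0 = 18
= RGB(255, 148, 18)


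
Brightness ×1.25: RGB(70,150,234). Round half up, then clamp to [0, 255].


Multiply each channel by 1.25, round half up, clamp to [0, 255]
R: 70×1.25 = 87.5 → round → 88
G: 150×1.25 = 187.5 → round → 188
B: 234×1.25 = 292.5 → round → 293 → clamp → 255
= RGB(88, 188, 255)


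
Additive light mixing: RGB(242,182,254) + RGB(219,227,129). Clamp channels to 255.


Additive: each channel = min(255, C₁+C₂)
R: 242+219 = 461 → 255
G: 182+227 = 409 → 255
B: 254+129 = 383 → 255
= RGB(255, 255, 255)


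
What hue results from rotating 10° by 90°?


New hue = (H + rotation) mod 360
New hue = (10 + 90) mod 360
= 100 mod 360
= 100°


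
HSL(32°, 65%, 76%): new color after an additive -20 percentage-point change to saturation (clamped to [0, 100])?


Original S = 65%
Adjustment = -20 percentage points
New S = 65 + (-20) = 45
Clamp to [0, 100] → 45
= HSL(32°, 45%, 76%)


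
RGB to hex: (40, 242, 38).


R = 40 → 28 (hex)
G = 242 → F2 (hex)
B = 38 → 26 (hex)
Hex = #28F226


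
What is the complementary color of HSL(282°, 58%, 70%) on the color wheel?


Complement = opposite side of color wheel = hue + 180°
H' = (282 + 180) mod 360 = 102°
S and L unchanged.
= HSL(102°, 58%, 70%)


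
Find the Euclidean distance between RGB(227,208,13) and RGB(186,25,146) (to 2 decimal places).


d = √[(R₁-R₂)² + (G₁-G₂)² + (B₁-B₂)²]
d = √[(227-186)² + (208-25)² + (13-146)²]
d = √[1681 + 33489 + 17689]
d = √52859
d ≈ 229.91


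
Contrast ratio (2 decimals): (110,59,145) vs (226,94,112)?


Linearize each sRGB channel c=v/255: c/12.92 if c ≤ 0.04045 else ((c+0.055)/1.055)^2.4
L = 0.2126×R_lin + 0.7152×G_lin + 0.0722×B_lin
Color 1 (110,59,145):
  R=110: 110/255≈0.4314 > 0.04045 → ((0.4314+0.055)/1.055)^2.4 ≈ 0.15593
  G=59: 59/255≈0.2314 > 0.04045 → ((0.2314+0.055)/1.055)^2.4 ≈ 0.04374
  B=145: 145/255≈0.5686 > 0.04045 → ((0.5686+0.055)/1.055)^2.4 ≈ 0.28315
  L1 = 0.2126×0.15593 + 0.7152×0.04374 + 0.0722×0.28315 ≈ 0.08487
Color 2 (226,94,112):
  R=226: 226/255≈0.8863 > 0.04045 → ((0.8863+0.055)/1.055)^2.4 ≈ 0.76052
  G=94: 94/255≈0.3686 > 0.04045 → ((0.3686+0.055)/1.055)^2.4 ≈ 0.11193
  B=112: 112/255≈0.4392 > 0.04045 → ((0.4392+0.055)/1.055)^2.4 ≈ 0.16203
  L2 = 0.2126×0.76052 + 0.7152×0.11193 + 0.0722×0.16203 ≈ 0.25344
Lighter = 0.25344, Darker = 0.08487
Ratio = (L_lighter + 0.05) / (L_darker + 0.05)
Ratio = (0.25344 + 0.05) / (0.08487 + 0.05) = 0.30344 / 0.13487 ≈ 2.2498
Ratio ≈ 2.25:1


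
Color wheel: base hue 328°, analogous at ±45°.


Base hue: 328°
Left analog: (328 - 45) mod 360 = 283°
Right analog: (328 + 45) mod 360 = 13°
Analogous hues = 283° and 13°


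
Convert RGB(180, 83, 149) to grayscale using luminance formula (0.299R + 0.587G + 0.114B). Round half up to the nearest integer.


Gray = 0.299×R + 0.587×G + 0.114×B
Gray = 0.299×180 + 0.587×83 + 0.114×149
Gray = 53.820 + 48.721 + 16.986
Gray = 119.527 → round half up → 120
Gray = 120


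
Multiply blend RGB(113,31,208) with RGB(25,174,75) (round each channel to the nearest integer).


Multiply: C = A×B/255, rounded to nearest integer
R: 113×25/255 = 2825/255 ≈ 11.078 → 11
G: 31×174/255 = 5394/255 ≈ 21.153 → 21
B: 208×75/255 = 15600/255 ≈ 61.176 → 61
= RGB(11, 21, 61)


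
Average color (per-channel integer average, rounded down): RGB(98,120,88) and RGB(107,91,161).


Midpoint: each channel = ⌊(C₁+C₂)/2⌋
R: ⌊(98+107)/2⌋ = 102
G: ⌊(120+91)/2⌋ = 105
B: ⌊(88+161)/2⌋ = 124
= RGB(102, 105, 124)


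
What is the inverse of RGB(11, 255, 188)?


Invert: (255-R, 255-G, 255-B)
R: 255-11 = 244
G: 255-255 = 0
B: 255-188 = 67
= RGB(244, 0, 67)


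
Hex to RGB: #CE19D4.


CE → 206 (R)
19 → 25 (G)
D4 → 212 (B)
= RGB(206, 25, 212)


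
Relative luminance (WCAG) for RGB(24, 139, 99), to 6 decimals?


Linearize each channel (sRGB transfer function): c = v/255; c_lin = c/12.92 if c ≤ 0.04045, else ((c+0.055)/1.055)^2.4
  R: 24/255 ≈ 0.094118 > 0.04045 → ((0.094118+0.055)/1.055)^2.4 ≈ 0.009134
  G: 139/255 ≈ 0.545098 > 0.04045 → ((0.545098+0.055)/1.055)^2.4 ≈ 0.258183
  B: 99/255 ≈ 0.388235 > 0.04045 → ((0.388235+0.055)/1.055)^2.4 ≈ 0.124772
R_lin = 0.009134, G_lin = 0.258183, B_lin = 0.124772
L = 0.2126×R + 0.7152×G + 0.0722×B
L = 0.2126×0.009134 + 0.7152×0.258183 + 0.0722×0.124772
L ≈ 0.195603


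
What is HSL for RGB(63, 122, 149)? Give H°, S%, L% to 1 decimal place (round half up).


Normalize: R'=63/255≈0.2471, G'=122/255≈0.4784, B'=149/255≈0.5843
Max=149/255, Min=63/255, Δ=Max-Min=86/255
L = (Max+Min)/2 = (149+63)/510 = 212/510 = 0.41568… → L = 41.6%
L ≤ 0.5 → S = Δ/(Max+Min) = 86/(149+63) = 86/212 = 0.40566… → S = 40.6%
(the 1/255 factors cancel in S and H, so raw channel differences can be used)
Max is B' → H = 60 × ((R-G)/Δ + 4) = 60 × ((63-122)/86 + 4)
  -59/86 + 4 = -0.6860… + 4 = 3.3139…
  H = 60 × 3.3139… = 198.837…° → H = 198.8°
= HSL(198.8°, 40.6%, 41.6%)


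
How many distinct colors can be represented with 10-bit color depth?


Colors = 2^bits = 2^10
= 1,024 colors


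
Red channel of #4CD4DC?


Color: #4CD4DC
R = 4C = 76
G = D4 = 212
B = DC = 220
Red = 76


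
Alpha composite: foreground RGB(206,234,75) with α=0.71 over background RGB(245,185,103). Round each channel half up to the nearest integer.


C = α×F + (1-α)×B, with 1-α = 0.29
R: 0.71×206 + 0.29×245 = 146.26 + 71.05 = 217.31 → 217
G: 0.71×234 + 0.29×185 = 166.14 + 53.65 = 219.79 → 220
B: 0.71×75 + 0.29×103 = 53.25 + 29.87 = 83.12 → 83
= RGB(217, 220, 83)
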